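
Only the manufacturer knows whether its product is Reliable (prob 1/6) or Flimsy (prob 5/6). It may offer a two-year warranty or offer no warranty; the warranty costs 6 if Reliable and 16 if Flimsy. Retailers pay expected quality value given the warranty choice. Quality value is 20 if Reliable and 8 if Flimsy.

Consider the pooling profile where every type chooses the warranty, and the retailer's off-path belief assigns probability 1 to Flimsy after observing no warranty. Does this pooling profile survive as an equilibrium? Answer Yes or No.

No

On path, the retailer holds the prior and pays 1/6·20 + 5/6·8 = 10. Off path (no warranty), believing Flimsy, it pays 8.
Reliable: the warranty nets 10 − 6 = 4; no warranty nets 8. Reliable would deviate.
Flimsy: the warranty nets 10 − 16 = -6; no warranty nets 8. Flimsy would deviate.
A type deviates, so pooling fails.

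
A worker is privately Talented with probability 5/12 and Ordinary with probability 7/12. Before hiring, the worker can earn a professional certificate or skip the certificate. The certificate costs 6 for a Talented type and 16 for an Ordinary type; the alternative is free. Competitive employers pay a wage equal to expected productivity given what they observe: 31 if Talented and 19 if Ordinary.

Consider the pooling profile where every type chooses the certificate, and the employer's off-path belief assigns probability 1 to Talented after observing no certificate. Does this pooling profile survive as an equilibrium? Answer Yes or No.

On path, the employer holds the prior and pays 5/12·31 + 7/12·19 = 24. Off path (no certificate), believing Talented, it pays 31.
Talented: the certificate nets 24 − 6 = 18; no certificate nets 31. Talented would deviate.
Ordinary: the certificate nets 24 − 16 = 8; no certificate nets 31. Ordinary would deviate.
A type deviates, so pooling fails.

No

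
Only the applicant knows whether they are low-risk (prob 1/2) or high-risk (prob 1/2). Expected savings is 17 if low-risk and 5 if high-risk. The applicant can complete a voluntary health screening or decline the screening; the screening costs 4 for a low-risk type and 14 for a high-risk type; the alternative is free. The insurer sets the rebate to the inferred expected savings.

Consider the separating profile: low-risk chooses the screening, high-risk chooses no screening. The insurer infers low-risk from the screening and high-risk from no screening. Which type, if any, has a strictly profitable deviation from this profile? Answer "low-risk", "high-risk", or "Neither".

The screening pays 17; no screening pays 5.
low-risk: assigned the screening, nets 17 − 4 = 13; deviating to no screening nets 5.
high-risk: assigned no screening, nets 5; deviating to the screening nets 17 − 14 = 3.
Both types strictly prefer their assigned action; no profitable deviation.

Neither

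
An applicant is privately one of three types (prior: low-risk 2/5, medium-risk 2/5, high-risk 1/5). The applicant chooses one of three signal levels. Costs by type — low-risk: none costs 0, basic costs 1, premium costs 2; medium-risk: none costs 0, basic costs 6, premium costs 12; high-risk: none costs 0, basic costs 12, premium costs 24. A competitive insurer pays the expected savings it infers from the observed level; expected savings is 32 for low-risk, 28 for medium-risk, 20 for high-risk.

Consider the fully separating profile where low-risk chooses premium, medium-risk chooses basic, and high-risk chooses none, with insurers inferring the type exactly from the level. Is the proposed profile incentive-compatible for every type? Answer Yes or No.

Yes

Separating rebates: premium → 32, basic → 28, none → 20.
low-risk (assigned premium): none: 20 − 0 = 20; basic: 28 − 1 = 27; premium: 32 − 2 = 30. low-risk stays.
medium-risk (assigned basic): none: 20 − 0 = 20; basic: 28 − 6 = 22; premium: 32 − 12 = 20. medium-risk stays.
high-risk (assigned none): none: 20 − 0 = 20; basic: 28 − 12 = 16; premium: 32 − 24 = 8. high-risk stays.
Every type prefers its assigned level; separation holds.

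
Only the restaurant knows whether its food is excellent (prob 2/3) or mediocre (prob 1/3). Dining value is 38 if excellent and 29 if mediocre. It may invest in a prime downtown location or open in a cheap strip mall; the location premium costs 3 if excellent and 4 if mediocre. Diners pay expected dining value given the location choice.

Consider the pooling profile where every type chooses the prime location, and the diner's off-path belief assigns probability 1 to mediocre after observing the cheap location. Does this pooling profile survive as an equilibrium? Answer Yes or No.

Yes

On path, the diner holds the prior and pays 2/3·38 + 1/3·29 = 35. Off path (the cheap location), believing mediocre, it pays 29.
excellent: the prime location nets 35 − 3 = 32; the cheap location nets 29. excellent stays.
mediocre: the prime location nets 35 − 4 = 31; the cheap location nets 29. mediocre stays.
No type deviates, so pooling is sustained.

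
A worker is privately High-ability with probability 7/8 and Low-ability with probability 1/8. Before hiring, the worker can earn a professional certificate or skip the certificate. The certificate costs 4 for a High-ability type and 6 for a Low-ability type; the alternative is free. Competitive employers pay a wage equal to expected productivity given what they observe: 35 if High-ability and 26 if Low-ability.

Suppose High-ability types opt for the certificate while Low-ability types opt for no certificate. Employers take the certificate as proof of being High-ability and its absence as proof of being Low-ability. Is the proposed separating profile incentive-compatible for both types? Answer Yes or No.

No

Under these beliefs, the certificate earns wage 35 and no certificate earns wage 26.
High-ability: the certificate nets 35 − 4 = 31; no certificate nets 26. High-ability prefers the certificate.
Low-ability: the certificate nets 35 − 6 = 29; no certificate nets 26. Low-ability would deviate to the certificate.
Low-ability has a profitable deviation, so the profile is not an equilibrium.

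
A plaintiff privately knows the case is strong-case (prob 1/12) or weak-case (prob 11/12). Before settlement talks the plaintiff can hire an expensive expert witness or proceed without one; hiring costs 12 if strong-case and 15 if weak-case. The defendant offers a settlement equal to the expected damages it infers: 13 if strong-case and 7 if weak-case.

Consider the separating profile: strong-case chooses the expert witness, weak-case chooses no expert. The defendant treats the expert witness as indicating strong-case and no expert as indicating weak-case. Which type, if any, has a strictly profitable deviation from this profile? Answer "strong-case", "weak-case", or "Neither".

The expert witness pays 13; no expert pays 7.
strong-case: assigned the expert witness, nets 13 − 12 = 1; deviating to no expert nets 7.
weak-case: assigned no expert, nets 7; deviating to the expert witness nets 13 − 15 = -2.
The strong-case type gains 6 by deviating.

strong-case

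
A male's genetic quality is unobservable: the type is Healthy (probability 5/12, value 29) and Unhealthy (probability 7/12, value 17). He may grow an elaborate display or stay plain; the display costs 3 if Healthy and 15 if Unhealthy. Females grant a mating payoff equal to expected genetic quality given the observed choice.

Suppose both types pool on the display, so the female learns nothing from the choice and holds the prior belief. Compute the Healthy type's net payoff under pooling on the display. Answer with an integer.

19

Pooled mating payoff = 5/12·29 + 7/12·17 = 22.
Healthy pays cost 3 for the display, so net payoff = 22 − 3 = 19.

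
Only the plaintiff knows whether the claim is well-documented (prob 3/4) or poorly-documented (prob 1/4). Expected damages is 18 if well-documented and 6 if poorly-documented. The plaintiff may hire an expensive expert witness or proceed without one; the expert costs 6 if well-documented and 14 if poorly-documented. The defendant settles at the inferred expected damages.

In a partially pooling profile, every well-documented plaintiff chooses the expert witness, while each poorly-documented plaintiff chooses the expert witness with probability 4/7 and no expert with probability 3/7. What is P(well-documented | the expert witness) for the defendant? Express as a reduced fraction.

P(the expert witness) = (3/4)·1 + (1/4)·(4/7) = 25/28.
By Bayes' rule, P(well-documented | the expert witness) = (3/4) / (25/28) = 21/25.

21/25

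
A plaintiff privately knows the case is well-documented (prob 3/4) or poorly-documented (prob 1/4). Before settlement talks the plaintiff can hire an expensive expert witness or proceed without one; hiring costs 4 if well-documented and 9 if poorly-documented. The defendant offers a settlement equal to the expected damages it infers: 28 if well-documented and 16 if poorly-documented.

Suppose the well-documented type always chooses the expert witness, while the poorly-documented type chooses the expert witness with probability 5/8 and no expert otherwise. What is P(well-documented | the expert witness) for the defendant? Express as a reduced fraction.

24/29

P(the expert witness) = (3/4)·1 + (1/4)·(5/8) = 29/32.
By Bayes' rule, P(well-documented | the expert witness) = (3/4) / (29/32) = 24/29.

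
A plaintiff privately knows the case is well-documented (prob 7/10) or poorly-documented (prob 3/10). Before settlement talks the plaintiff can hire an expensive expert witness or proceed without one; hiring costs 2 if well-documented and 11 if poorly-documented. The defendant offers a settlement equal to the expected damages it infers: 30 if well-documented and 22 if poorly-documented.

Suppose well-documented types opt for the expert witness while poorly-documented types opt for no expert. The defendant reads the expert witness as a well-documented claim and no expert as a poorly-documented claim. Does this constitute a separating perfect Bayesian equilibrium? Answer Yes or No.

Under these beliefs, the expert witness earns settlement 30 and no expert earns settlement 22.
well-documented: the expert witness nets 30 − 2 = 28; no expert nets 22. well-documented prefers the expert witness.
poorly-documented: the expert witness nets 30 − 11 = 19; no expert nets 22. poorly-documented prefers no expert.
Neither type deviates, so the separating profile is an equilibrium.

Yes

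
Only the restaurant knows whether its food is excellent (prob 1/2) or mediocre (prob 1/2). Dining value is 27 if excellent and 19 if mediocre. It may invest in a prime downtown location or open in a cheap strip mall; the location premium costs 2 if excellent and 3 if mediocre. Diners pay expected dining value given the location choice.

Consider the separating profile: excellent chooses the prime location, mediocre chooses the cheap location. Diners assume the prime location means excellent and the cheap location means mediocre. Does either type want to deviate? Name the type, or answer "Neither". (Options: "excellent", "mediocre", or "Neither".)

The prime location pays 27; the cheap location pays 19.
excellent: assigned the prime location, nets 27 − 2 = 25; deviating to the cheap location nets 19.
mediocre: assigned the cheap location, nets 19; deviating to the prime location nets 27 − 3 = 24.
The mediocre type gains 5 by deviating.

mediocre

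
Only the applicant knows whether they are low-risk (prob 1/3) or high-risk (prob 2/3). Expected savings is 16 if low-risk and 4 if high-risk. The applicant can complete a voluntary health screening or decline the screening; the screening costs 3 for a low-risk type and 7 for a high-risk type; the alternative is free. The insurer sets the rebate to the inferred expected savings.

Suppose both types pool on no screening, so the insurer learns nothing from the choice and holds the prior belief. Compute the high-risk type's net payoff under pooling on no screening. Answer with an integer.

Pooled rebate = 1/3·16 + 2/3·4 = 8.
high-risk pays no cost for no screening, so net payoff = 8.

8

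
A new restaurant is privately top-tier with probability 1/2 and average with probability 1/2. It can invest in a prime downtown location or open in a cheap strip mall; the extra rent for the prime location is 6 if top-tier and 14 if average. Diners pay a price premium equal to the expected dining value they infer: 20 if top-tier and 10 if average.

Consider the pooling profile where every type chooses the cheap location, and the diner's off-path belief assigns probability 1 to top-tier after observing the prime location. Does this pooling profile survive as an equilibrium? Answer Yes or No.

Yes

On path, the diner holds the prior and pays 1/2·20 + 1/2·10 = 15. Off path (the prime location), believing top-tier, it pays 20.
top-tier: the cheap location nets 15; the prime location nets 20 − 6 = 14. top-tier stays.
average: the cheap location nets 15; the prime location nets 20 − 14 = 6. average stays.
No type deviates, so pooling is sustained.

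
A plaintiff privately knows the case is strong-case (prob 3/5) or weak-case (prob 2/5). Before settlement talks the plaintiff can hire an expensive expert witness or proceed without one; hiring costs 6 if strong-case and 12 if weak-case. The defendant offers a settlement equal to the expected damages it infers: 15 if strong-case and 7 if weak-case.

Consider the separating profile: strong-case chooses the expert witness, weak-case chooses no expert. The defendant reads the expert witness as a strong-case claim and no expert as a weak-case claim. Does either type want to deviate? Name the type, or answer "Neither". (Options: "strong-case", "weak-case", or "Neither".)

The expert witness pays 15; no expert pays 7.
strong-case: assigned the expert witness, nets 15 − 6 = 9; deviating to no expert nets 7.
weak-case: assigned no expert, nets 7; deviating to the expert witness nets 15 − 12 = 3.
Both types strictly prefer their assigned action; no profitable deviation.

Neither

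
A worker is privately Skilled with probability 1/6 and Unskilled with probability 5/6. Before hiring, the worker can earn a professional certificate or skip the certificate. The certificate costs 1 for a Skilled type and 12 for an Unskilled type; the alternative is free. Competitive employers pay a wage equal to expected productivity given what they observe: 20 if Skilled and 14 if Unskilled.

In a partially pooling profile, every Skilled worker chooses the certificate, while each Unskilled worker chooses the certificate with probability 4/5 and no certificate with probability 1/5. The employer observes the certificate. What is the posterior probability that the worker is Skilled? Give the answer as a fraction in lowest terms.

P(the certificate) = (1/6)·1 + (5/6)·(4/5) = 5/6.
By Bayes' rule, P(Skilled | the certificate) = (1/6) / (5/6) = 1/5.

1/5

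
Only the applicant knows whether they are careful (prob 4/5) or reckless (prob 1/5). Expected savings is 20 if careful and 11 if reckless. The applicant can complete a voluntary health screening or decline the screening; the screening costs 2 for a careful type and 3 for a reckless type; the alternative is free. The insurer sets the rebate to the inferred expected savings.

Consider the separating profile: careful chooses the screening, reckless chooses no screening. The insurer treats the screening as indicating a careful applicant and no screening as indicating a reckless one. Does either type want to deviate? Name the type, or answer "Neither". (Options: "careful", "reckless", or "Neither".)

reckless

The screening pays 20; no screening pays 11.
careful: assigned the screening, nets 20 − 2 = 18; deviating to no screening nets 11.
reckless: assigned no screening, nets 11; deviating to the screening nets 20 − 3 = 17.
The reckless type gains 6 by deviating.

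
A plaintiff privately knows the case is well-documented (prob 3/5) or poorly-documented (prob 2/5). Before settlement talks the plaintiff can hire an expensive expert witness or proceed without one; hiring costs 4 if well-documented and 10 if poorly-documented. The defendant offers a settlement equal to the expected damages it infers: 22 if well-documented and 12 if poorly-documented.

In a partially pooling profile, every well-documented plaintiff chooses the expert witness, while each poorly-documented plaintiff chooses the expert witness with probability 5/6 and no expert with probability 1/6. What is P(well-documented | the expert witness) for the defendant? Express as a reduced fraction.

P(the expert witness) = (3/5)·1 + (2/5)·(5/6) = 14/15.
By Bayes' rule, P(well-documented | the expert witness) = (3/5) / (14/15) = 9/14.

9/14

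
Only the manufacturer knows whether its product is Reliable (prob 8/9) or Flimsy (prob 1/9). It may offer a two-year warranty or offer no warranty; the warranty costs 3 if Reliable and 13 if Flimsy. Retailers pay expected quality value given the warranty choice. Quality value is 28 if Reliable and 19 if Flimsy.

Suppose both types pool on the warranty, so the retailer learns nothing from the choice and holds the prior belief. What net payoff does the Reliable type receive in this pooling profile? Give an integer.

Pooled price = 8/9·28 + 1/9·19 = 27.
Reliable pays cost 3 for the warranty, so net payoff = 27 − 3 = 24.

24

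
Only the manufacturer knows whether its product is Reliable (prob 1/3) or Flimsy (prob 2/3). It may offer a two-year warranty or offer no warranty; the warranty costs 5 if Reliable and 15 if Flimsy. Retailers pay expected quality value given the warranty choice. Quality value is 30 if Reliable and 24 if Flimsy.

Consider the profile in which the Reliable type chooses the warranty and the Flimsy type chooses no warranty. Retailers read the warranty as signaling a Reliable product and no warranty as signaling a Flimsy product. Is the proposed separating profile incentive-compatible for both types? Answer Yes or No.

Under these beliefs, the warranty earns price 30 and no warranty earns price 24.
Reliable: the warranty nets 30 − 5 = 25; no warranty nets 24. Reliable prefers the warranty.
Flimsy: the warranty nets 30 − 15 = 15; no warranty nets 24. Flimsy prefers no warranty.
Neither type deviates, so the separating profile is an equilibrium.

Yes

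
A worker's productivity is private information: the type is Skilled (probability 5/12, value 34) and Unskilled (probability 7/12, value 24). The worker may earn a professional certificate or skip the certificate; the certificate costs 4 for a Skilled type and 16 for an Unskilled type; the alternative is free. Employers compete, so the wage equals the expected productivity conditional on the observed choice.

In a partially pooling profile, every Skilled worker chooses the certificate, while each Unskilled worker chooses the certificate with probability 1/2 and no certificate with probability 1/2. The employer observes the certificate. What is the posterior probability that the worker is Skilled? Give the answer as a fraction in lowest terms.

10/17

P(the certificate) = (5/12)·1 + (7/12)·(1/2) = 17/24.
By Bayes' rule, P(Skilled | the certificate) = (5/12) / (17/24) = 10/17.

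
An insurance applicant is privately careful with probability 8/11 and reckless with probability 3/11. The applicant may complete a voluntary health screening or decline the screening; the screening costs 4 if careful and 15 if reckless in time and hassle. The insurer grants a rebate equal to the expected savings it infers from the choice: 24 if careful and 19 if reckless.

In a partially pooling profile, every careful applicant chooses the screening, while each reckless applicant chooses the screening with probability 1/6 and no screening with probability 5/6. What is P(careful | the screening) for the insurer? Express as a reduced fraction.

16/17

P(the screening) = (8/11)·1 + (3/11)·(1/6) = 17/22.
By Bayes' rule, P(careful | the screening) = (8/11) / (17/22) = 16/17.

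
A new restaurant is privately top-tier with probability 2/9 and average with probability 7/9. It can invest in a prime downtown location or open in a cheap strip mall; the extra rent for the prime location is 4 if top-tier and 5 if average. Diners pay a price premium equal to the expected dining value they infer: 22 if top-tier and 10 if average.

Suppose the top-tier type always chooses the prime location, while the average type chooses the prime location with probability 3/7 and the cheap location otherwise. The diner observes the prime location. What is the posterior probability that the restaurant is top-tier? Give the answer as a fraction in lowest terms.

2/5

P(the prime location) = (2/9)·1 + (7/9)·(3/7) = 5/9.
By Bayes' rule, P(top-tier | the prime location) = (2/9) / (5/9) = 2/5.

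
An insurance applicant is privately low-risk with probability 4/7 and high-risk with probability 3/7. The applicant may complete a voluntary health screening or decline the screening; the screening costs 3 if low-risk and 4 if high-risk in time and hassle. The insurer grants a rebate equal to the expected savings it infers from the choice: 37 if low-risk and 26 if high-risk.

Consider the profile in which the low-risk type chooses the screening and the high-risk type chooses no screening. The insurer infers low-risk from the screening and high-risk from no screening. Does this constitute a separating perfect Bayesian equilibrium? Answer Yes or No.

Under these beliefs, the screening earns rebate 37 and no screening earns rebate 26.
low-risk: the screening nets 37 − 3 = 34; no screening nets 26. low-risk prefers the screening.
high-risk: the screening nets 37 − 4 = 33; no screening nets 26. high-risk would deviate to the screening.
high-risk has a profitable deviation, so the profile is not an equilibrium.

No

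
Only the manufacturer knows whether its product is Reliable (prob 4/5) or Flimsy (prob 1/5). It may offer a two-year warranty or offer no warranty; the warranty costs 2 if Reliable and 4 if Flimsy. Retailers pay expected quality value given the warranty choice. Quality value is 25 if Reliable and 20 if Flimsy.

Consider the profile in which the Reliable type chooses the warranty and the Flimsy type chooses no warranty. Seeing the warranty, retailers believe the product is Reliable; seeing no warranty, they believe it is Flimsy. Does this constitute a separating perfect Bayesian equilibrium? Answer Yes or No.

No

Under these beliefs, the warranty earns price 25 and no warranty earns price 20.
Reliable: the warranty nets 25 − 2 = 23; no warranty nets 20. Reliable prefers the warranty.
Flimsy: the warranty nets 25 − 4 = 21; no warranty nets 20. Flimsy would deviate to the warranty.
Flimsy has a profitable deviation, so the profile is not an equilibrium.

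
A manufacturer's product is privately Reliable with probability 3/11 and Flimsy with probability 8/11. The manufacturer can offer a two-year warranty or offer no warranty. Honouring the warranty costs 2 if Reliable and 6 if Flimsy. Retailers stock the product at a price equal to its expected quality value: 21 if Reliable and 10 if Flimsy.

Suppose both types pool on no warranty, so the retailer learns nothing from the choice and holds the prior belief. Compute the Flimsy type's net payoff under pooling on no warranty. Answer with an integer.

Pooled price = 3/11·21 + 8/11·10 = 13.
Flimsy pays no cost for no warranty, so net payoff = 13.

13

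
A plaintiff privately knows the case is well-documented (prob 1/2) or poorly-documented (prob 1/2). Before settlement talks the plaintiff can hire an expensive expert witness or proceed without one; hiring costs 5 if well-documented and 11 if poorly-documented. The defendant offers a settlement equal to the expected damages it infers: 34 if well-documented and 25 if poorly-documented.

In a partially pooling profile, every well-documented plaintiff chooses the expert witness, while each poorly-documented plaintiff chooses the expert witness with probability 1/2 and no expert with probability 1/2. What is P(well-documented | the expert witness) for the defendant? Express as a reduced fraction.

P(the expert witness) = (1/2)·1 + (1/2)·(1/2) = 3/4.
By Bayes' rule, P(well-documented | the expert witness) = (1/2) / (3/4) = 2/3.

2/3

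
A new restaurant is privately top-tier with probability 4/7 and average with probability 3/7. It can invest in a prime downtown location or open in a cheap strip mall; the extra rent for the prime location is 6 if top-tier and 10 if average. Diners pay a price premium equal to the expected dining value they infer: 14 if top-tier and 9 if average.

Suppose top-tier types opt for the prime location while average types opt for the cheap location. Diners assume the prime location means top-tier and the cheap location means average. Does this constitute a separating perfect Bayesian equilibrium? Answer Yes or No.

Under these beliefs, the prime location earns price premium 14 and the cheap location earns price premium 9.
top-tier: the prime location nets 14 − 6 = 8; the cheap location nets 9. top-tier would deviate to the cheap location.
average: the prime location nets 14 − 10 = 4; the cheap location nets 9. average prefers the cheap location.
top-tier has a profitable deviation, so the profile is not an equilibrium.

No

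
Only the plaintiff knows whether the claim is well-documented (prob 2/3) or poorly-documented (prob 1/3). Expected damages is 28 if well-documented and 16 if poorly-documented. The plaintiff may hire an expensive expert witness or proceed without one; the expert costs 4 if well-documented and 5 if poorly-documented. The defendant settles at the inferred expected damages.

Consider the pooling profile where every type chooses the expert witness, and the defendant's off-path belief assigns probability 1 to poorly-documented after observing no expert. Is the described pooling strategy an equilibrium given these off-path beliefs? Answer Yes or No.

Yes

On path, the defendant holds the prior and pays 2/3·28 + 1/3·16 = 24. Off path (no expert), believing poorly-documented, it pays 16.
well-documented: the expert witness nets 24 − 4 = 20; no expert nets 16. well-documented stays.
poorly-documented: the expert witness nets 24 − 5 = 19; no expert nets 16. poorly-documented stays.
No type deviates, so pooling is sustained.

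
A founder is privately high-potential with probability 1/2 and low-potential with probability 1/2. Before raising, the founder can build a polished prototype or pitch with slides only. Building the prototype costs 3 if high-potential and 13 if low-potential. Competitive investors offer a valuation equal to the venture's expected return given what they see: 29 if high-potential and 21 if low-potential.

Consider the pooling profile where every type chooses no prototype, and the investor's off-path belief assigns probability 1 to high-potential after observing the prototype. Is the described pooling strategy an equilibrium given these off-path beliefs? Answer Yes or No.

No

On path, the investor holds the prior and pays 1/2·29 + 1/2·21 = 25. Off path (the prototype), believing high-potential, it pays 29.
high-potential: no prototype nets 25; the prototype nets 29 − 3 = 26. high-potential would deviate.
low-potential: no prototype nets 25; the prototype nets 29 − 13 = 16. low-potential stays.
A type deviates, so pooling fails.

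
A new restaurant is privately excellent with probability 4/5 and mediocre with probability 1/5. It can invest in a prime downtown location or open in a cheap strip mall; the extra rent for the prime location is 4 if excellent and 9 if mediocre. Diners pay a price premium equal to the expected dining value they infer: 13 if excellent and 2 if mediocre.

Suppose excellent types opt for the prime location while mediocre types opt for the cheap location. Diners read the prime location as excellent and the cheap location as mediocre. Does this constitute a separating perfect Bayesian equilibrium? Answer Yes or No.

Under these beliefs, the prime location earns price premium 13 and the cheap location earns price premium 2.
excellent: the prime location nets 13 − 4 = 9; the cheap location nets 2. excellent prefers the prime location.
mediocre: the prime location nets 13 − 9 = 4; the cheap location nets 2. mediocre would deviate to the prime location.
mediocre has a profitable deviation, so the profile is not an equilibrium.

No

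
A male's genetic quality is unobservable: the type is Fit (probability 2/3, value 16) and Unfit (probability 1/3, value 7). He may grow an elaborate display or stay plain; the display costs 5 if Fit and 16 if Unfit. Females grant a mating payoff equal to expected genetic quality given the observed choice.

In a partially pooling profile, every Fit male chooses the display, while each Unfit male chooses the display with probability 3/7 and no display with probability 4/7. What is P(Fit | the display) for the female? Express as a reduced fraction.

14/17

P(the display) = (2/3)·1 + (1/3)·(3/7) = 17/21.
By Bayes' rule, P(Fit | the display) = (2/3) / (17/21) = 14/17.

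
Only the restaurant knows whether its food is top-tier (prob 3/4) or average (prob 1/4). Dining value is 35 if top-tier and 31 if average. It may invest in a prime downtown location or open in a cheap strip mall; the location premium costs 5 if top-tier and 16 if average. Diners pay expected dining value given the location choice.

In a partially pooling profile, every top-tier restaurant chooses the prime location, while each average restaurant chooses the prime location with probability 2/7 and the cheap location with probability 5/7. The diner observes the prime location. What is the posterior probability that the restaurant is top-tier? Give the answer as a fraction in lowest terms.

21/23

P(the prime location) = (3/4)·1 + (1/4)·(2/7) = 23/28.
By Bayes' rule, P(top-tier | the prime location) = (3/4) / (23/28) = 21/23.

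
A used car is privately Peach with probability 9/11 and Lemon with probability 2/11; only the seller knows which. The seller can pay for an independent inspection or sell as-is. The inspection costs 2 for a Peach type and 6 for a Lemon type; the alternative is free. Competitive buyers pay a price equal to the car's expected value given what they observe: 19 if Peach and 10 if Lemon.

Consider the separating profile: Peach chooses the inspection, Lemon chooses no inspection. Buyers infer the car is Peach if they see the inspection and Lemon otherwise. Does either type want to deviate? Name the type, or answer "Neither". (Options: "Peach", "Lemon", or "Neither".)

Lemon

The inspection pays 19; no inspection pays 10.
Peach: assigned the inspection, nets 19 − 2 = 17; deviating to no inspection nets 10.
Lemon: assigned no inspection, nets 10; deviating to the inspection nets 19 − 6 = 13.
The Lemon type gains 3 by deviating.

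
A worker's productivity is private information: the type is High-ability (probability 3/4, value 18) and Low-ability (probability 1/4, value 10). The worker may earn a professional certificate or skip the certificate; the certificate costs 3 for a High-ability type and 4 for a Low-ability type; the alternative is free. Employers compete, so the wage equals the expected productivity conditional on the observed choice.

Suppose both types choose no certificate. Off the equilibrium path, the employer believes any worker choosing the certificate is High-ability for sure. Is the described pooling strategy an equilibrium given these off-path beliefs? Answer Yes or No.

On path, the employer holds the prior and pays 3/4·18 + 1/4·10 = 16. Off path (the certificate), believing High-ability, it pays 18.
High-ability: no certificate nets 16; the certificate nets 18 − 3 = 15. High-ability stays.
Low-ability: no certificate nets 16; the certificate nets 18 − 4 = 14. Low-ability stays.
No type deviates, so pooling is sustained.

Yes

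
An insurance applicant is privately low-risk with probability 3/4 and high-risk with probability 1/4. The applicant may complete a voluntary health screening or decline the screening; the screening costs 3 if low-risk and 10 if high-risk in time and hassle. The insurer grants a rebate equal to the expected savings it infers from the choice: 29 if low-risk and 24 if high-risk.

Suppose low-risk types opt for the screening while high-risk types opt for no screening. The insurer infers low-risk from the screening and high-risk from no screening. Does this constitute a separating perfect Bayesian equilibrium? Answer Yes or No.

Under these beliefs, the screening earns rebate 29 and no screening earns rebate 24.
low-risk: the screening nets 29 − 3 = 26; no screening nets 24. low-risk prefers the screening.
high-risk: the screening nets 29 − 10 = 19; no screening nets 24. high-risk prefers no screening.
Neither type deviates, so the separating profile is an equilibrium.

Yes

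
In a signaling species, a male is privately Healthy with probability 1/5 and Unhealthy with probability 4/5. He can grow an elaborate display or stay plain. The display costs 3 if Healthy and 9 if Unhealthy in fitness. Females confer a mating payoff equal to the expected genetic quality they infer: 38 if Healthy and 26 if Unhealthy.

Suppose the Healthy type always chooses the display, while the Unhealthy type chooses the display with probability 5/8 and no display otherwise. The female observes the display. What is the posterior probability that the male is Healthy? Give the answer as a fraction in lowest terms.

P(the display) = (1/5)·1 + (4/5)·(5/8) = 7/10.
By Bayes' rule, P(Healthy | the display) = (1/5) / (7/10) = 2/7.

2/7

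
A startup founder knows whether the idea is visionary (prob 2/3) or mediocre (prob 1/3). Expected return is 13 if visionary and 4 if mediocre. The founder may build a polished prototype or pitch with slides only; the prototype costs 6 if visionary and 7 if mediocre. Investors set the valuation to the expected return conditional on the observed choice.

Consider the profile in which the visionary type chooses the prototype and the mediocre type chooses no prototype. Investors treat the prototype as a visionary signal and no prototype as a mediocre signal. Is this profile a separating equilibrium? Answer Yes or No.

Under these beliefs, the prototype earns valuation 13 and no prototype earns valuation 4.
visionary: the prototype nets 13 − 6 = 7; no prototype nets 4. visionary prefers the prototype.
mediocre: the prototype nets 13 − 7 = 6; no prototype nets 4. mediocre would deviate to the prototype.
mediocre has a profitable deviation, so the profile is not an equilibrium.

No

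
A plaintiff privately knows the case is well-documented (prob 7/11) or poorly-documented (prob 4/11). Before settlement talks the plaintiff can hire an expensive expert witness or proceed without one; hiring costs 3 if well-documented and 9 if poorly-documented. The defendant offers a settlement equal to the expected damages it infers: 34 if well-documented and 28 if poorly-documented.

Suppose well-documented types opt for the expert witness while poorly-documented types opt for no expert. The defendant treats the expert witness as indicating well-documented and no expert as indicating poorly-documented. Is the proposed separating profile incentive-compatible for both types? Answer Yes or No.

Under these beliefs, the expert witness earns settlement 34 and no expert earns settlement 28.
well-documented: the expert witness nets 34 − 3 = 31; no expert nets 28. well-documented prefers the expert witness.
poorly-documented: the expert witness nets 34 − 9 = 25; no expert nets 28. poorly-documented prefers no expert.
Neither type deviates, so the separating profile is an equilibrium.

Yes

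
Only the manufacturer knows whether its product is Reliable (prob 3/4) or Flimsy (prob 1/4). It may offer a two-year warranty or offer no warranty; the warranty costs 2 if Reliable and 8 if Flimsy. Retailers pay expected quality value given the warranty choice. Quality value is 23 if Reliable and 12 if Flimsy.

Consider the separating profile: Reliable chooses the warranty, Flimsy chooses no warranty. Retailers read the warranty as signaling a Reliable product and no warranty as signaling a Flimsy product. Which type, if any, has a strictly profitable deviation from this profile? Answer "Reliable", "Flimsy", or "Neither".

Flimsy

The warranty pays 23; no warranty pays 12.
Reliable: assigned the warranty, nets 23 − 2 = 21; deviating to no warranty nets 12.
Flimsy: assigned no warranty, nets 12; deviating to the warranty nets 23 − 8 = 15.
The Flimsy type gains 3 by deviating.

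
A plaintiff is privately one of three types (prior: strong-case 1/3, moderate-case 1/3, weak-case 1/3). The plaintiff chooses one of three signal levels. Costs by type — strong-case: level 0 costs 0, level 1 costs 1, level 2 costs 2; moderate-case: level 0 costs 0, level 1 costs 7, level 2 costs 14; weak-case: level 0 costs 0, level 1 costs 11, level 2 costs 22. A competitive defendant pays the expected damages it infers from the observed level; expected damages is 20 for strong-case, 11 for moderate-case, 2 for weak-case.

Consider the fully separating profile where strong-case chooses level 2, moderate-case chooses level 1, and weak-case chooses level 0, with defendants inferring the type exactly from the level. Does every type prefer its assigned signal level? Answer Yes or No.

Separating settlements: level 2 → 20, level 1 → 11, level 0 → 2.
strong-case (assigned level 2): level 0: 2 − 0 = 2; level 1: 11 − 1 = 10; level 2: 20 − 2 = 18. strong-case stays.
moderate-case (assigned level 1): level 0: 2 − 0 = 2; level 1: 11 − 7 = 4; level 2: 20 − 14 = 6. moderate-case prefers level 2.
weak-case (assigned level 0): level 0: 2 − 0 = 2; level 1: 11 − 11 = 0; level 2: 20 − 22 = -2. weak-case stays.
At least one type deviates; the separating profile fails.

No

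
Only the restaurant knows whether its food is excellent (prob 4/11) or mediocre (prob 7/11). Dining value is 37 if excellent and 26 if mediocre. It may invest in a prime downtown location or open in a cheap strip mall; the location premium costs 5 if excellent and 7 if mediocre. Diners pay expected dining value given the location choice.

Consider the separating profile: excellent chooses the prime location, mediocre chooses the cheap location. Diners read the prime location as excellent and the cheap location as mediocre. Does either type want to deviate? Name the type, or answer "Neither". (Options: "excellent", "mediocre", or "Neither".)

The prime location pays 37; the cheap location pays 26.
excellent: assigned the prime location, nets 37 − 5 = 32; deviating to the cheap location nets 26.
mediocre: assigned the cheap location, nets 26; deviating to the prime location nets 37 − 7 = 30.
The mediocre type gains 4 by deviating.

mediocre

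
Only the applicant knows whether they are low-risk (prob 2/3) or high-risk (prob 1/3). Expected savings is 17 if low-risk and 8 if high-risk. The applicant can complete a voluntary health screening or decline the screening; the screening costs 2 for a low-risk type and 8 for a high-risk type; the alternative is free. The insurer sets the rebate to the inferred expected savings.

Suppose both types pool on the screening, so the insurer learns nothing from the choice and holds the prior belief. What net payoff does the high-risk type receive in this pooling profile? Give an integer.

6

Pooled rebate = 2/3·17 + 1/3·8 = 14.
high-risk pays cost 8 for the screening, so net payoff = 14 − 8 = 6.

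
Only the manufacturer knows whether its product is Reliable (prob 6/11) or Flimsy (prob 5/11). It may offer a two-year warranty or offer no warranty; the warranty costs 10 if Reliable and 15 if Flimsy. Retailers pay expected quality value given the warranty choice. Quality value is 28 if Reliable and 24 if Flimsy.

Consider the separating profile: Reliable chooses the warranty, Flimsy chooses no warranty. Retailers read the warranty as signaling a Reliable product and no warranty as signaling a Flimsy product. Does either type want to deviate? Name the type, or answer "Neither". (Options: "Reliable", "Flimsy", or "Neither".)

Reliable

The warranty pays 28; no warranty pays 24.
Reliable: assigned the warranty, nets 28 − 10 = 18; deviating to no warranty nets 24.
Flimsy: assigned no warranty, nets 24; deviating to the warranty nets 28 − 15 = 13.
The Reliable type gains 6 by deviating.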